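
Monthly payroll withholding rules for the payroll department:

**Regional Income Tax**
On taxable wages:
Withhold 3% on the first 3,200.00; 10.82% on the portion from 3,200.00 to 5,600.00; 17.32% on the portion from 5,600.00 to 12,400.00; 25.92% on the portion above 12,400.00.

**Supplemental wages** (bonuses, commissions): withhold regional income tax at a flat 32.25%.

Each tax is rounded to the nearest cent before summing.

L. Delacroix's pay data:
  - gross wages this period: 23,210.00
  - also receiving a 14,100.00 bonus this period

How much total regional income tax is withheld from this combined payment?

8,882.64

Regional Income Tax: taxable = 23,210.00
  1,533.44 + 25.92% × (23,210.00 − 12,400.00) = 1,533.44 + 25.92% × 10,810.00 = 4,335.39
Supplemental (32.25% flat on bonus): 32.25% × 14,100.00 = 4,547.25
Total regional income tax: 4,335.39 + 4,547.25 = 8,882.64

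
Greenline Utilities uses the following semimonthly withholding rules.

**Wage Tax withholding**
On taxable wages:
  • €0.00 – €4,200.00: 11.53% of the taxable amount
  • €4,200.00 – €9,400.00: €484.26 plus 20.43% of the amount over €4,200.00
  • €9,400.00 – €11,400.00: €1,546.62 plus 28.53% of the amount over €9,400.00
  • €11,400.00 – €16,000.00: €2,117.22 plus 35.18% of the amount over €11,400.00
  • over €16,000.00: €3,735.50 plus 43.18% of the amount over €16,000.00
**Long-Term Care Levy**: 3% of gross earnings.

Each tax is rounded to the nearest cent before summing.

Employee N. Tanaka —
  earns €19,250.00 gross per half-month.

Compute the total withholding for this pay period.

€5,716.35

Wage Tax: taxable = €19,250.00
  €3,735.50 + 43.18% × (€19,250.00 − €16,000.00) = €3,735.50 + 43.18% × €3,250.00 = €5,138.85
Long-Term Care Levy: 3% × €19,250.00 = €577.50
Total: €5,138.85 + €577.50 = €5,716.35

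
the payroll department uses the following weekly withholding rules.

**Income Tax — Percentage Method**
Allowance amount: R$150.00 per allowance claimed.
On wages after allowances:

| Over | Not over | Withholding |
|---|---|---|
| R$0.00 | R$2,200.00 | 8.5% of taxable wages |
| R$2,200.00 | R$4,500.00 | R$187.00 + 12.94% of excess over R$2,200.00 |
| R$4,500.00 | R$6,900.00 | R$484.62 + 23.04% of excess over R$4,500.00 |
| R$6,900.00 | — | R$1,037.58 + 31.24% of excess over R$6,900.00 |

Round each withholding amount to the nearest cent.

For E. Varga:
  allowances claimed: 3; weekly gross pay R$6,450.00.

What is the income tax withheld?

R$830.22

Income Tax: taxable = R$6,450.00 − 3×R$150.00 = R$6,000.00
  R$484.62 + 23.04% × (R$6,000.00 − R$4,500.00) = R$484.62 + 23.04% × R$1,500.00 = R$830.22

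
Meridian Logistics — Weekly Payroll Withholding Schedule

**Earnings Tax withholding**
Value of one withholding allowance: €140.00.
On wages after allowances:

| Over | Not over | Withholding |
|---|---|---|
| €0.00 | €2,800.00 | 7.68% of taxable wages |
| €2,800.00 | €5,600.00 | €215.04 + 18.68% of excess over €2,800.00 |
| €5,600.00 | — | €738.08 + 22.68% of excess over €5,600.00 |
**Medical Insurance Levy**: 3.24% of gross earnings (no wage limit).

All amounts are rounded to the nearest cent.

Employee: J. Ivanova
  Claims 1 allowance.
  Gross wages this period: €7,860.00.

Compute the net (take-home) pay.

€6,386.44

Earnings Tax: taxable = €7,860.00 − 1×€140.00 = €7,720.00
  €738.08 + 22.68% × (€7,720.00 − €5,600.00) = €738.08 + 22.68% × €2,120.00 = €1,218.90
Medical Insurance Levy: 3.24% × €7,860.00 = €254.66
Total withheld: €1,218.90 + €254.66 = €1,473.56
Net pay: €7,860.00 − €1,473.56 = €6,386.44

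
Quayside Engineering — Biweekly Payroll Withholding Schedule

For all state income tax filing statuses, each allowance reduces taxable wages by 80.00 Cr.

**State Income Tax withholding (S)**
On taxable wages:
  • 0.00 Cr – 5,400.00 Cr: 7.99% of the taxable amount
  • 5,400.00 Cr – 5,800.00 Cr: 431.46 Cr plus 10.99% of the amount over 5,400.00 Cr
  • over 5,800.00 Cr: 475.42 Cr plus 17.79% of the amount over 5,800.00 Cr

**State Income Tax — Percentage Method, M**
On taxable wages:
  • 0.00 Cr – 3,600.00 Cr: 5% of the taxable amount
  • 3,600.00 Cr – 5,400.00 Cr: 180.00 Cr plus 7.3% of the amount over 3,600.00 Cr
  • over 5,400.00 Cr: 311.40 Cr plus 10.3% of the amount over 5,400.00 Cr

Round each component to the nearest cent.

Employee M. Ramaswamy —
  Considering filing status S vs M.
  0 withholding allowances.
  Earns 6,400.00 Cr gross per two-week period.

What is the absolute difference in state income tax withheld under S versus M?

167.76 Cr

State Income Tax (S): taxable = 6,400.00 Cr
  475.42 Cr + 17.79% × (6,400.00 Cr − 5,800.00 Cr) = 475.42 Cr + 17.79% × 600.00 Cr = 582.16 Cr
State Income Tax (M): taxable = 6,400.00 Cr
  311.40 Cr + 10.3% × (6,400.00 Cr − 5,400.00 Cr) = 311.40 Cr + 10.3% × 1,000.00 Cr = 414.40 Cr
Difference: |582.16 Cr − 414.40 Cr| = 167.76 Cr (higher under S)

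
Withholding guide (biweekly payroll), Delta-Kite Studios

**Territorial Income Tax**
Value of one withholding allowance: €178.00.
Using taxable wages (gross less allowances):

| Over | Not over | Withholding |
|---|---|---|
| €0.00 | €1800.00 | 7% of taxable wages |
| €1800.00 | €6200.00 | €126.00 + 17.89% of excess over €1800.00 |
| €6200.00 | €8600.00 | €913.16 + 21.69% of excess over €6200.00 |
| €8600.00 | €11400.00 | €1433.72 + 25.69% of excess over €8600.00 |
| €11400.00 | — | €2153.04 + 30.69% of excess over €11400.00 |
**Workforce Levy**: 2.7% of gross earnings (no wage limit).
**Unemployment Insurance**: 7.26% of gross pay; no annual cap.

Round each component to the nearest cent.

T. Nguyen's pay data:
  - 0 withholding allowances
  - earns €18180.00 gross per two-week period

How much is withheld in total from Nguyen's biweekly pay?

€6044.55

Territorial Income Tax: taxable = €18180.00
  €2153.04 + 30.69% × (€18180.00 − €11400.00) = €2153.04 + 30.69% × €6780.00 = €4233.82
Workforce Levy: 2.7% × €18180.00 = €490.86
Unemployment Insurance: 7.26% × €18180.00 = €1319.87
Total: €4233.82 + €490.86 + €1319.87 = €6044.55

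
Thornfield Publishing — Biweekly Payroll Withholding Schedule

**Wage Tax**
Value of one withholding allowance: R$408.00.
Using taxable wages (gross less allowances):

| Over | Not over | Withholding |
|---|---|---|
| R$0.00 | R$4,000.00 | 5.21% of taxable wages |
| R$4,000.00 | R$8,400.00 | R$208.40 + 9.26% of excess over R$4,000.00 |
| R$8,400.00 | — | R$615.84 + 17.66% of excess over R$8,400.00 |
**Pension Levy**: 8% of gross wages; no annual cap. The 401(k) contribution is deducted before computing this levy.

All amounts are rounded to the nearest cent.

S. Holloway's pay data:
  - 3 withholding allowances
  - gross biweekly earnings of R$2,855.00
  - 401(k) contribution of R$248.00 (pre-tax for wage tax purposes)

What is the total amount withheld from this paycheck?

Wage Tax: taxable = R$2,855.00 − R$248.00 − 3×R$408.00 = R$1,383.00
  5.21% × R$1,383.00 = R$72.05
Pension Levy: 8% × R$2,607.00 = R$208.56
Total: R$72.05 + R$208.56 = R$280.61

R$280.61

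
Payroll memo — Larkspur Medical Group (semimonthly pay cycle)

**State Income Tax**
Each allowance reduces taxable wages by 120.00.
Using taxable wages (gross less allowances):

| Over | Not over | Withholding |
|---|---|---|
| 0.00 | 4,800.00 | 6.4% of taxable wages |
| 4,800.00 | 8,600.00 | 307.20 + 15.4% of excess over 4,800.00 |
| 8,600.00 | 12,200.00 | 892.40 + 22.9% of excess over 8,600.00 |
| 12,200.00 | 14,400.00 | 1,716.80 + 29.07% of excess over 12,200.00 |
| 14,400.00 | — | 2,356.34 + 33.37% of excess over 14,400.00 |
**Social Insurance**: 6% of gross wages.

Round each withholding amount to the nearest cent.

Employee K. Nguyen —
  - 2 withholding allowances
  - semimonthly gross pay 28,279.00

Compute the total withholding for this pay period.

8,604.41

State Income Tax: taxable = 28,279.00 − 2×120.00 = 28,039.00
  2,356.34 + 33.37% × (28,039.00 − 14,400.00) = 2,356.34 + 33.37% × 13,639.00 = 6,907.67
Social Insurance: 6% × 28,279.00 = 1,696.74
Total: 6,907.67 + 1,696.74 = 8,604.41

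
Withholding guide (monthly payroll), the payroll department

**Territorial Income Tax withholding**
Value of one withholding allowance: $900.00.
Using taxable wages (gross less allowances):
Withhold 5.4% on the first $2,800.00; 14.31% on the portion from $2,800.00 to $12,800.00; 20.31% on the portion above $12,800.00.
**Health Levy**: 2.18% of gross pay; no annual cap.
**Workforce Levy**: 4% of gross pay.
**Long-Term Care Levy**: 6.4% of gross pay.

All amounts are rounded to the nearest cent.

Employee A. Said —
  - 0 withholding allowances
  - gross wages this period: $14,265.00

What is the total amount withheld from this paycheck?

$3,674.28

Territorial Income Tax: taxable = $14,265.00
  $1,582.20 + 20.31% × ($14,265.00 − $12,800.00) = $1,582.20 + 20.31% × $1,465.00 = $1,879.74
Health Levy: 2.18% × $14,265.00 = $310.98
Workforce Levy: 4% × $14,265.00 = $570.60
Long-Term Care Levy: 6.4% × $14,265.00 = $912.96
Total: $1,879.74 + $310.98 + $570.60 + $912.96 = $3,674.28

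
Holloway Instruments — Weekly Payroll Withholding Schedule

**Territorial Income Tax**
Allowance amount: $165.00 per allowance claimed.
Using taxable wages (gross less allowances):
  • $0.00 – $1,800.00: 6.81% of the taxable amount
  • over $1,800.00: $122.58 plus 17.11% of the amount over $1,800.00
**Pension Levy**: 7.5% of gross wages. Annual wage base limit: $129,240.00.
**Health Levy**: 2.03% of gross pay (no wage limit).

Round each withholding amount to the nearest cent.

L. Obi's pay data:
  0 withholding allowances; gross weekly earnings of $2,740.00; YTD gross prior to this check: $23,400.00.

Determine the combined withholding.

Territorial Income Tax: taxable = $2,740.00
  $122.58 + 17.11% × ($2,740.00 − $1,800.00) = $122.58 + 17.11% × $940.00 = $283.41
Pension Levy: 7.5% × $2,740.00 = $205.50
Health Levy: 2.03% × $2,740.00 = $55.62
Total: $283.41 + $205.50 + $55.62 = $544.53

$544.53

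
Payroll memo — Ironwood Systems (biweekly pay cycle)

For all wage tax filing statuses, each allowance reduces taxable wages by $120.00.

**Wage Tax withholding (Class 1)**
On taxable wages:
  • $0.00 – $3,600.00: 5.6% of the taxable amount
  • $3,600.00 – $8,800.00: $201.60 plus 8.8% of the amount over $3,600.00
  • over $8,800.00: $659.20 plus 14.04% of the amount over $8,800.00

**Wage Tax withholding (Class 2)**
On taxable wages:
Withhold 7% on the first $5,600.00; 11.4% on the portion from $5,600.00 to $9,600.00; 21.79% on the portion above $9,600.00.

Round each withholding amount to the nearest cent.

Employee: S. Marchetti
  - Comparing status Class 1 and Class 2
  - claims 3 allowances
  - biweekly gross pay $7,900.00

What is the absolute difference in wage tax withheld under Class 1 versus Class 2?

$64.84

Wage Tax (Class 1): taxable = $7,900.00 − 3×$120.00 = $7,540.00
  $201.60 + 8.8% × ($7,540.00 − $3,600.00) = $201.60 + 8.8% × $3,940.00 = $548.32
Wage Tax (Class 2): taxable = $7,900.00 − 3×$120.00 = $7,540.00
  $392.00 + 11.4% × ($7,540.00 − $5,600.00) = $392.00 + 11.4% × $1,940.00 = $613.16
Difference: |$548.32 − $613.16| = $64.84 (higher under Class 2)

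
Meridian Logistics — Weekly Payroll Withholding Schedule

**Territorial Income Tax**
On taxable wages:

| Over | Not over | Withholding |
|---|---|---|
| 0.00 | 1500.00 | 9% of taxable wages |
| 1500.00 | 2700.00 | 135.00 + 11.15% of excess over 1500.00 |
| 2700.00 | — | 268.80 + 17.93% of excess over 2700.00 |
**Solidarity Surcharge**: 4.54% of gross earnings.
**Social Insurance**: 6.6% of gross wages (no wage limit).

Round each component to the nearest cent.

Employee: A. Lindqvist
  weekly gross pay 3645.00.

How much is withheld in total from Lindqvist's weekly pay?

Territorial Income Tax: taxable = 3645.00
  268.80 + 17.93% × (3645.00 − 2700.00) = 268.80 + 17.93% × 945.00 = 438.24
Solidarity Surcharge: 4.54% × 3645.00 = 165.48
Social Insurance: 6.6% × 3645.00 = 240.57
Total: 438.24 + 165.48 + 240.57 = 844.29

844.29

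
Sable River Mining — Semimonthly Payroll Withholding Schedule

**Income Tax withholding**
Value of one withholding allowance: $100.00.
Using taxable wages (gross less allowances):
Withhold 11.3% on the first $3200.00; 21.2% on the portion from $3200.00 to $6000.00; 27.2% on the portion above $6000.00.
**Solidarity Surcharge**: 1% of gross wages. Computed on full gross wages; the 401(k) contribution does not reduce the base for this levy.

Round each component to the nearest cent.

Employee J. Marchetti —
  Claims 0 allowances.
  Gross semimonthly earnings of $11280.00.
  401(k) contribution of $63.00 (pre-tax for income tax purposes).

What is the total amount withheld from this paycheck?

$2487.02

Income Tax: taxable = $11280.00 − $63.00 = $11217.00
  $955.20 + 27.2% × ($11217.00 − $6000.00) = $955.20 + 27.2% × $5217.00 = $2374.22
Solidarity Surcharge: 1% × $11280.00 = $112.80
Total: $2374.22 + $112.80 = $2487.02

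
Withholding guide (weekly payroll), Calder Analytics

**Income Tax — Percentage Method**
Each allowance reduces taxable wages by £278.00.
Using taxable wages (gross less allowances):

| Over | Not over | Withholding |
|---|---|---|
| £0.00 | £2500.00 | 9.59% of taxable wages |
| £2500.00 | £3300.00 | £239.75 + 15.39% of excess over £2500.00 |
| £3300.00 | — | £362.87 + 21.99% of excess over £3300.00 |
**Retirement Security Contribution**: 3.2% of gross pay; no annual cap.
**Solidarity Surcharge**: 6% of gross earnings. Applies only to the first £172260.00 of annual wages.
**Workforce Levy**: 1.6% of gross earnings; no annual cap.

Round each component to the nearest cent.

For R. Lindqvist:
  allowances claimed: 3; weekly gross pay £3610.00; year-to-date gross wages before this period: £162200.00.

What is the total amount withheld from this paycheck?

£672.11

Income Tax: taxable = £3610.00 − 3×£278.00 = £2776.00
  £239.75 + 15.39% × (£2776.00 − £2500.00) = £239.75 + 15.39% × £276.00 = £282.23
Retirement Security Contribution: 3.2% × £3610.00 = £115.52
Solidarity Surcharge: 6% × £3610.00 = £216.60
Workforce Levy: 1.6% × £3610.00 = £57.76
Total: £282.23 + £115.52 + £216.60 + £57.76 = £672.11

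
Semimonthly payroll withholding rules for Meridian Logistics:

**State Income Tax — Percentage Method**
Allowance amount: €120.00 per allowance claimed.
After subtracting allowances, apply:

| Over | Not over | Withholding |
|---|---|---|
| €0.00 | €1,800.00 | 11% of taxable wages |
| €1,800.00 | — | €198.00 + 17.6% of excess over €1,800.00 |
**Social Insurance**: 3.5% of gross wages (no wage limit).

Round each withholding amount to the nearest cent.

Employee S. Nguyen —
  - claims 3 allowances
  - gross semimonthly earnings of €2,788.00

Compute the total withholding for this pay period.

€406.11

State Income Tax: taxable = €2,788.00 − 3×€120.00 = €2,428.00
  €198.00 + 17.6% × (€2,428.00 − €1,800.00) = €198.00 + 17.6% × €628.00 = €308.53
Social Insurance: 3.5% × €2,788.00 = €97.58
Total: €308.53 + €97.58 = €406.11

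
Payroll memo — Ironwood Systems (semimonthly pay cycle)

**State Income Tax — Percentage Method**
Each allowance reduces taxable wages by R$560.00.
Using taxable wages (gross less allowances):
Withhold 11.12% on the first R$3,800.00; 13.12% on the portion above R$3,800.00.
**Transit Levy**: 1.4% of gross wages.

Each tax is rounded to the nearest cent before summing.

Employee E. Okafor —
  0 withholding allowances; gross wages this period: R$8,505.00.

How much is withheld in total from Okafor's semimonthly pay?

State Income Tax: taxable = R$8,505.00
  R$422.56 + 13.12% × (R$8,505.00 − R$3,800.00) = R$422.56 + 13.12% × R$4,705.00 = R$1,039.86
Transit Levy: 1.4% × R$8,505.00 = R$119.07
Total: R$1,039.86 + R$119.07 = R$1,158.93

R$1,158.93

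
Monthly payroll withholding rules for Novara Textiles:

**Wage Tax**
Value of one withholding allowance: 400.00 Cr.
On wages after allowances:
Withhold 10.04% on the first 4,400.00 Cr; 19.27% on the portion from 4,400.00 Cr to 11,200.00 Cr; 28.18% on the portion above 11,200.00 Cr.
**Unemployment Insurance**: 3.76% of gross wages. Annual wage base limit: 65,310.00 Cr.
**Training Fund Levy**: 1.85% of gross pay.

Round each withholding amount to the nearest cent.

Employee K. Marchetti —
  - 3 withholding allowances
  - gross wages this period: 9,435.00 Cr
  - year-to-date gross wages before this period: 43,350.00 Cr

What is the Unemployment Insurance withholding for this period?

Unemployment Insurance: 3.76% × 9,435.00 Cr = 354.76 Cr

354.76 Cr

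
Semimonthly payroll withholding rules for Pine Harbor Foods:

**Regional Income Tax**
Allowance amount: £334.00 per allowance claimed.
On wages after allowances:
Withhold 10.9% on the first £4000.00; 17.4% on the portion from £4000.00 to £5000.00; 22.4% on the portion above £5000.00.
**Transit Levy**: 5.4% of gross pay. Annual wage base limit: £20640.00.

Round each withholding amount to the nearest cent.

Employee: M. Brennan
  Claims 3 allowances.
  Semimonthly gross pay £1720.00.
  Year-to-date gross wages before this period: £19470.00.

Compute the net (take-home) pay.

Regional Income Tax: taxable = £1720.00 − 3×£334.00 = £718.00
  10.9% × £718.00 = £78.26
Transit Levy: cap £20640.00 − YTD £19470.00 = £1170.00 subject; 5.4% × £1170.00 = £63.18
Total withheld: £78.26 + £63.18 = £141.44
Net pay: £1720.00 − £141.44 = £1578.56

£1578.56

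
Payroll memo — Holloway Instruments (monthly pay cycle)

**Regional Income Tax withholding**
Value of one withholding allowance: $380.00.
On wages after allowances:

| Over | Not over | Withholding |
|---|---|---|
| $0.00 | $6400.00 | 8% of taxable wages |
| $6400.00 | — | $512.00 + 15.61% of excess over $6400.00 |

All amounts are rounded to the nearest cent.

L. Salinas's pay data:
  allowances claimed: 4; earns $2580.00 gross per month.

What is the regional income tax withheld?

$84.80

Regional Income Tax: taxable = $2580.00 − 4×$380.00 = $1060.00
  8% × $1060.00 = $84.80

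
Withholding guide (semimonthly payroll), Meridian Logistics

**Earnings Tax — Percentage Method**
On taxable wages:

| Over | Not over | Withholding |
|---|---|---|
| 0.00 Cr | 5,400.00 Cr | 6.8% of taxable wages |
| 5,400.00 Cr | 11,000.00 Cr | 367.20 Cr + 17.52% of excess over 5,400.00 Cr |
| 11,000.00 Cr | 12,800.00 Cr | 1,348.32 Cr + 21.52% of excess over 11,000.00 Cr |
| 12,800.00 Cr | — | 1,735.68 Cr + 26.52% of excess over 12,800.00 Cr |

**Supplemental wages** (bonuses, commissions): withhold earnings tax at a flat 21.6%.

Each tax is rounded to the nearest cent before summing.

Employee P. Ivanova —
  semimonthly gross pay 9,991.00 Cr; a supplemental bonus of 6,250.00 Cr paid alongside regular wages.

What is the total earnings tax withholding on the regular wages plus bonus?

2,521.54 Cr

Earnings Tax: taxable = 9,991.00 Cr
  367.20 Cr + 17.52% × (9,991.00 Cr − 5,400.00 Cr) = 367.20 Cr + 17.52% × 4,591.00 Cr = 1,171.54 Cr
Supplemental (21.6% flat on bonus): 21.6% × 6,250.00 Cr = 1,350.00 Cr
Total earnings tax: 1,171.54 Cr + 1,350.00 Cr = 2,521.54 Cr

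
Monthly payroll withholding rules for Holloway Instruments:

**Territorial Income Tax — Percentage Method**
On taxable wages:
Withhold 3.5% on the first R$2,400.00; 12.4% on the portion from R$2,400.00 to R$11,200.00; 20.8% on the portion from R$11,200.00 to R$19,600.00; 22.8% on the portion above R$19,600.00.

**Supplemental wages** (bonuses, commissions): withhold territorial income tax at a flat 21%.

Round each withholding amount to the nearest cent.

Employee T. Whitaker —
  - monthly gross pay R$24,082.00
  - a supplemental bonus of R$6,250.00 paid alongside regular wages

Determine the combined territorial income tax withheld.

Territorial Income Tax: taxable = R$24,082.00
  R$2,922.40 + 22.8% × (R$24,082.00 − R$19,600.00) = R$2,922.40 + 22.8% × R$4,482.00 = R$3,944.30
Supplemental (21% flat on bonus): 21% × R$6,250.00 = R$1,312.50
Total territorial income tax: R$3,944.30 + R$1,312.50 = R$5,256.80

R$5,256.80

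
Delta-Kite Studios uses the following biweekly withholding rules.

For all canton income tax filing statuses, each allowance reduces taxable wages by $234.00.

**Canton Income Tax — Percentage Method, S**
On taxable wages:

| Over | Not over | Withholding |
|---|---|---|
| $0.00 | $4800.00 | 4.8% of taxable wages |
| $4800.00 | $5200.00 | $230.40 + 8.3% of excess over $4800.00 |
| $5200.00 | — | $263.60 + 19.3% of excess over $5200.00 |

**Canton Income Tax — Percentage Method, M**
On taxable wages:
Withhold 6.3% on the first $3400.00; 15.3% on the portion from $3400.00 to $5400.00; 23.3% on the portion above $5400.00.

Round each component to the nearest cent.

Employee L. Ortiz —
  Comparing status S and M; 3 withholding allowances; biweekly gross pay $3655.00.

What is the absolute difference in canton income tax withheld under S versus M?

$44.30

Canton Income Tax (S): taxable = $3655.00 − 3×$234.00 = $2953.00
  4.8% × $2953.00 = $141.74
Canton Income Tax (M): taxable = $3655.00 − 3×$234.00 = $2953.00
  6.3% × $2953.00 = $186.04
Difference: |$141.74 − $186.04| = $44.30 (higher under M)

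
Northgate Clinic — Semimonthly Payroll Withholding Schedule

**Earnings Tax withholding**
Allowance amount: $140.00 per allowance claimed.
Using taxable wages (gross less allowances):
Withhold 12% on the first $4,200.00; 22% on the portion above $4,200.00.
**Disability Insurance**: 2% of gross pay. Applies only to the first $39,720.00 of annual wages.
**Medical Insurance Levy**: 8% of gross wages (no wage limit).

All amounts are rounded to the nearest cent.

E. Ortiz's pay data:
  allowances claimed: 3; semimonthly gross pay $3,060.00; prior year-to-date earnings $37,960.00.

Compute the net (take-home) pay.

Earnings Tax: taxable = $3,060.00 − 3×$140.00 = $2,640.00
  12% × $2,640.00 = $316.80
Disability Insurance: cap $39,720.00 − YTD $37,960.00 = $1,760.00 subject; 2% × $1,760.00 = $35.20
Medical Insurance Levy: 8% × $3,060.00 = $244.80
Total withheld: $316.80 + $35.20 + $244.80 = $596.80
Net pay: $3,060.00 − $596.80 = $2,463.20

$2,463.20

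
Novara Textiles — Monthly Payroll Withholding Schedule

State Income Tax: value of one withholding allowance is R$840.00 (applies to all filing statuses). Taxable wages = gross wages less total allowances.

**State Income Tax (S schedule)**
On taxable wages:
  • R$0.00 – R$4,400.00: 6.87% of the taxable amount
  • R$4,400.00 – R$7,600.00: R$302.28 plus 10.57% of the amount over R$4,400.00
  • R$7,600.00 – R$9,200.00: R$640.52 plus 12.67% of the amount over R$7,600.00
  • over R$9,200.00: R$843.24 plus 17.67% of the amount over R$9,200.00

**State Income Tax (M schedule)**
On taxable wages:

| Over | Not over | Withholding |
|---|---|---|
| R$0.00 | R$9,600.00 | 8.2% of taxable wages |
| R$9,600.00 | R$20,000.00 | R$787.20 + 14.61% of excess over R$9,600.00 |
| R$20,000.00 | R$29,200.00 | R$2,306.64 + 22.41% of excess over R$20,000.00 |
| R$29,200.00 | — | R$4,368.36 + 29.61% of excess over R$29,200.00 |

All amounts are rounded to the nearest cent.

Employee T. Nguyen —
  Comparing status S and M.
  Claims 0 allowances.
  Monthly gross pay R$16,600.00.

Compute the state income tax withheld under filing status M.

R$1,809.90

State Income Tax (M): taxable = R$16,600.00
  R$787.20 + 14.61% × (R$16,600.00 − R$9,600.00) = R$787.20 + 14.61% × R$7,000.00 = R$1,809.90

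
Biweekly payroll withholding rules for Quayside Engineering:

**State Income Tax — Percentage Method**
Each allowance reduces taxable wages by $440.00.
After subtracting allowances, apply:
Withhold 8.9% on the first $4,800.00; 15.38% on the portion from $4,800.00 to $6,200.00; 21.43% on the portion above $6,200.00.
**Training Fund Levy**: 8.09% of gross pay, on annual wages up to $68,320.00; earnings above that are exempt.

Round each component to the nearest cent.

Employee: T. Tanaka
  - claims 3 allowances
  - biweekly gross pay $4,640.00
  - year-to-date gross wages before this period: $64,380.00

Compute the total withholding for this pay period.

State Income Tax: taxable = $4,640.00 − 3×$440.00 = $3,320.00
  8.9% × $3,320.00 = $295.48
Training Fund Levy: cap $68,320.00 − YTD $64,380.00 = $3,940.00 subject; 8.09% × $3,940.00 = $318.75
Total: $295.48 + $318.75 = $614.23

$614.23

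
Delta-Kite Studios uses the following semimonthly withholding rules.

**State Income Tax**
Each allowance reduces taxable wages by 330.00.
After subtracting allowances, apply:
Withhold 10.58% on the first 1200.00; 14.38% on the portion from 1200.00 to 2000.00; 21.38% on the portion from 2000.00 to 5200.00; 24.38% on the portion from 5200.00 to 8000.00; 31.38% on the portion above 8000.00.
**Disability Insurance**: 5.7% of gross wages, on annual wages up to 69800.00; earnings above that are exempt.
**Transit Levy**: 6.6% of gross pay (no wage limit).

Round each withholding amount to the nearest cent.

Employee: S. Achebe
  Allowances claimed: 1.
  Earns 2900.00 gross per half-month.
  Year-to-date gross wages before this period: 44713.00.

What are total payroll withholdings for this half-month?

State Income Tax: taxable = 2900.00 − 1×330.00 = 2570.00
  242.00 + 21.38% × (2570.00 − 2000.00) = 242.00 + 21.38% × 570.00 = 363.87
Disability Insurance: 5.7% × 2900.00 = 165.30
Transit Levy: 6.6% × 2900.00 = 191.40
Total: 363.87 + 165.30 + 191.40 = 720.57

720.57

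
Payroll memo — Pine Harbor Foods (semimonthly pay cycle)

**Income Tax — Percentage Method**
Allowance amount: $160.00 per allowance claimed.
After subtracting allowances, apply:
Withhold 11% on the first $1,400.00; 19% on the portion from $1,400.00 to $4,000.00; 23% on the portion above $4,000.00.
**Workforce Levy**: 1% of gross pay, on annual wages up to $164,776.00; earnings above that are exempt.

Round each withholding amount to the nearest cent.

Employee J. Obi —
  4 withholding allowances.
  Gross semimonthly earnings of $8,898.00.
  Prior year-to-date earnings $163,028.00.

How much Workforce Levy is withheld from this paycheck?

Workforce Levy: cap $164,776.00 − YTD $163,028.00 = $1,748.00 subject; 1% × $1,748.00 = $17.48

$17.48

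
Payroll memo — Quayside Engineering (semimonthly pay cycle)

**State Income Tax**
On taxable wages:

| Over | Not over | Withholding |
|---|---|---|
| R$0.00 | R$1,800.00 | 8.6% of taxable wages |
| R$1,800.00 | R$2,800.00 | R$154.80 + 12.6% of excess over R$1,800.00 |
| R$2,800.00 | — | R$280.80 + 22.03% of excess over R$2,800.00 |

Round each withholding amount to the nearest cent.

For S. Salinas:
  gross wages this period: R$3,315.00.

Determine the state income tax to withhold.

R$394.25

State Income Tax: taxable = R$3,315.00
  R$280.80 + 22.03% × (R$3,315.00 − R$2,800.00) = R$280.80 + 22.03% × R$515.00 = R$394.25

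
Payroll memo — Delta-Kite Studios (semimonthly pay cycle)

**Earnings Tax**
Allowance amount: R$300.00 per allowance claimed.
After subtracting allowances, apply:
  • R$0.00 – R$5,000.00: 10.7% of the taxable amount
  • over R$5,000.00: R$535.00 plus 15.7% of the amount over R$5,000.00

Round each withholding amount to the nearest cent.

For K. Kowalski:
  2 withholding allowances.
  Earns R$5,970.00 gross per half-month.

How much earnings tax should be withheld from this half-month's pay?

R$593.09

Earnings Tax: taxable = R$5,970.00 − 2×R$300.00 = R$5,370.00
  R$535.00 + 15.7% × (R$5,370.00 − R$5,000.00) = R$535.00 + 15.7% × R$370.00 = R$593.09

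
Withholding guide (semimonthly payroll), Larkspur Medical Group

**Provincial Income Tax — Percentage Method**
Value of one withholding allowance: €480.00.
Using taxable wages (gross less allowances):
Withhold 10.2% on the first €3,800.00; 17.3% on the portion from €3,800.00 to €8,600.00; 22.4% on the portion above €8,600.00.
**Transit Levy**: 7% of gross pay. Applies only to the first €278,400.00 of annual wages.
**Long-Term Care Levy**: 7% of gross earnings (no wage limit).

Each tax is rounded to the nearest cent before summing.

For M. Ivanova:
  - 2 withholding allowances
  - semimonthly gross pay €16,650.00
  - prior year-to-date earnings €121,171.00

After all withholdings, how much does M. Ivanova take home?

Provincial Income Tax: taxable = €16,650.00 − 2×€480.00 = €15,690.00
  €1,218.00 + 22.4% × (€15,690.00 − €8,600.00) = €1,218.00 + 22.4% × €7,090.00 = €2,806.16
Transit Levy: 7% × €16,650.00 = €1,165.50
Long-Term Care Levy: 7% × €16,650.00 = €1,165.50
Total withheld: €2,806.16 + €1,165.50 + €1,165.50 = €5,137.16
Net pay: €16,650.00 − €5,137.16 = €11,512.84

€11,512.84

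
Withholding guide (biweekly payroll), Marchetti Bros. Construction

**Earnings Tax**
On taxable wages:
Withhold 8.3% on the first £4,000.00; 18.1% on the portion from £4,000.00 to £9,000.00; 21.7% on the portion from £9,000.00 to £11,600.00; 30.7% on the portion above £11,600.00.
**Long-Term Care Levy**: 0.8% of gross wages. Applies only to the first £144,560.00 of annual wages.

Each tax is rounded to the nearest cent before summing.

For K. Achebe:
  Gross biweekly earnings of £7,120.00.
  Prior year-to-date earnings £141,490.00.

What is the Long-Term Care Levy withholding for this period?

Long-Term Care Levy: cap £144,560.00 − YTD £141,490.00 = £3,070.00 subject; 0.8% × £3,070.00 = £24.56

£24.56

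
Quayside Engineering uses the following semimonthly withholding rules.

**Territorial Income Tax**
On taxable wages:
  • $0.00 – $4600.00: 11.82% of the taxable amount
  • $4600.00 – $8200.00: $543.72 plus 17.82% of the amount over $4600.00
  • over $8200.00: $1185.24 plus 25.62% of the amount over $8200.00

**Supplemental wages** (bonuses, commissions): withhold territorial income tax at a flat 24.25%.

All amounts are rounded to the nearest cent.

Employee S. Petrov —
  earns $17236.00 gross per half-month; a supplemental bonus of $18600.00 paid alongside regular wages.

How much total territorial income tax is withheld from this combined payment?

$8010.76

Territorial Income Tax: taxable = $17236.00
  $1185.24 + 25.62% × ($17236.00 − $8200.00) = $1185.24 + 25.62% × $9036.00 = $3500.26
Supplemental (24.25% flat on bonus): 24.25% × $18600.00 = $4510.50
Total territorial income tax: $3500.26 + $4510.50 = $8010.76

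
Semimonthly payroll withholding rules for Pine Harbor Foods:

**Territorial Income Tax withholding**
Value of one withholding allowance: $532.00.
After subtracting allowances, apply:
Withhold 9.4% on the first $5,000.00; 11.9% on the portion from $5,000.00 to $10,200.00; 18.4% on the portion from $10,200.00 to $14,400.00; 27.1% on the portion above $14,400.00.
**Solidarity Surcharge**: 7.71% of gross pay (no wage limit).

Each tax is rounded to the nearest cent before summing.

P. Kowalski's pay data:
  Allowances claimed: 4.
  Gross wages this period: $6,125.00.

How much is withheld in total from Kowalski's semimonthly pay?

Territorial Income Tax: taxable = $6,125.00 − 4×$532.00 = $3,997.00
  9.4% × $3,997.00 = $375.72
Solidarity Surcharge: 7.71% × $6,125.00 = $472.24
Total: $375.72 + $472.24 = $847.96

$847.96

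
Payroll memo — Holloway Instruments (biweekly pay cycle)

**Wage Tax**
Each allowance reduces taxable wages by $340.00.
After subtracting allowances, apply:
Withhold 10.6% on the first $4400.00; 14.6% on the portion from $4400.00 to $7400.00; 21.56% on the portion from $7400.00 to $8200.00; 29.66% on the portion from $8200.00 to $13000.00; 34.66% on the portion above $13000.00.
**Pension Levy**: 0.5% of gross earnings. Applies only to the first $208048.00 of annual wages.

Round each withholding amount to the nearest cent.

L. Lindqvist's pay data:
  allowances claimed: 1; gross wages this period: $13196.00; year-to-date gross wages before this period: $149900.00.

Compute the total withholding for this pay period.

$2523.83

Wage Tax: taxable = $13196.00 − 1×$340.00 = $12856.00
  $1076.88 + 29.66% × ($12856.00 − $8200.00) = $1076.88 + 29.66% × $4656.00 = $2457.85
Pension Levy: 0.5% × $13196.00 = $65.98
Total: $2457.85 + $65.98 = $2523.83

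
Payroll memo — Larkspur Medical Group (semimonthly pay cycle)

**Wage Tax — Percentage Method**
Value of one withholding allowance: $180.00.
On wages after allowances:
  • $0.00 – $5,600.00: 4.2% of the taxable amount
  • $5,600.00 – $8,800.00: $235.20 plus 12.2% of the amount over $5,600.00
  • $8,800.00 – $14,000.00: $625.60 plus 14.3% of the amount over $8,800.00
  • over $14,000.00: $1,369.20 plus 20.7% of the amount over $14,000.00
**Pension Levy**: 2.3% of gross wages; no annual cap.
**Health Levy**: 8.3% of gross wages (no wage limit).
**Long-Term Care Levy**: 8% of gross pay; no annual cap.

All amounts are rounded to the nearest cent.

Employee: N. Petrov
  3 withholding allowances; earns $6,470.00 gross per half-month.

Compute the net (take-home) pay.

$4,991.12

Wage Tax: taxable = $6,470.00 − 3×$180.00 = $5,930.00
  $235.20 + 12.2% × ($5,930.00 − $5,600.00) = $235.20 + 12.2% × $330.00 = $275.46
Pension Levy: 2.3% × $6,470.00 = $148.81
Health Levy: 8.3% × $6,470.00 = $537.01
Long-Term Care Levy: 8% × $6,470.00 = $517.60
Total withheld: $275.46 + $148.81 + $537.01 + $517.60 = $1,478.88
Net pay: $6,470.00 − $1,478.88 = $4,991.12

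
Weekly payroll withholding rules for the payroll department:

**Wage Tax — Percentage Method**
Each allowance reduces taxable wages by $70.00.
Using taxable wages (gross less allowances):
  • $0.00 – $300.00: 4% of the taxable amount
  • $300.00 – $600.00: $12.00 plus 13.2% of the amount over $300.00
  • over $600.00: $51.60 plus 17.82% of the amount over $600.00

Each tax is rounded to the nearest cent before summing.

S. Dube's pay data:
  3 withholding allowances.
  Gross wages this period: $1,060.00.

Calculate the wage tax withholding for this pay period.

Wage Tax: taxable = $1,060.00 − 3×$70.00 = $850.00
  $51.60 + 17.82% × ($850.00 − $600.00) = $51.60 + 17.82% × $250.00 = $96.15

$96.15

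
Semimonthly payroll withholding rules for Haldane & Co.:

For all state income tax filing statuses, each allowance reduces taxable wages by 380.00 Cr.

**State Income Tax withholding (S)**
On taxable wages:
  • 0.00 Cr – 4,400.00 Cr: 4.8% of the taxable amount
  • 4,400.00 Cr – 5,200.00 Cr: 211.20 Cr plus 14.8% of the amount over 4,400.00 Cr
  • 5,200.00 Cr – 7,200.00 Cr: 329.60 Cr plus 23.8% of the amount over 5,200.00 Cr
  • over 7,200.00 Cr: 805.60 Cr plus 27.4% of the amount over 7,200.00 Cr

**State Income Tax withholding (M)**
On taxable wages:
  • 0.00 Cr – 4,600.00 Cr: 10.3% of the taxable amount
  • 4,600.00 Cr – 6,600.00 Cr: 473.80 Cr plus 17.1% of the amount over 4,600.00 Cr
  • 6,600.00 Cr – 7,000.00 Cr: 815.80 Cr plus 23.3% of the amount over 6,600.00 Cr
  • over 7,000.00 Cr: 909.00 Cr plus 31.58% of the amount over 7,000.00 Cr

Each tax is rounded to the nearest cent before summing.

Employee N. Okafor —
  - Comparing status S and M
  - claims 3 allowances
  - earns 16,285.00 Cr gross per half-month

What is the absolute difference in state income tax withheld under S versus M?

State Income Tax (S): taxable = 16,285.00 Cr − 3×380.00 Cr = 15,145.00 Cr
  805.60 Cr + 27.4% × (15,145.00 Cr − 7,200.00 Cr) = 805.60 Cr + 27.4% × 7,945.00 Cr = 2,982.53 Cr
State Income Tax (M): taxable = 16,285.00 Cr − 3×380.00 Cr = 15,145.00 Cr
  909.00 Cr + 31.58% × (15,145.00 Cr − 7,000.00 Cr) = 909.00 Cr + 31.58% × 8,145.00 Cr = 3,481.19 Cr
Difference: |2,982.53 Cr − 3,481.19 Cr| = 498.66 Cr (higher under M)

498.66 Cr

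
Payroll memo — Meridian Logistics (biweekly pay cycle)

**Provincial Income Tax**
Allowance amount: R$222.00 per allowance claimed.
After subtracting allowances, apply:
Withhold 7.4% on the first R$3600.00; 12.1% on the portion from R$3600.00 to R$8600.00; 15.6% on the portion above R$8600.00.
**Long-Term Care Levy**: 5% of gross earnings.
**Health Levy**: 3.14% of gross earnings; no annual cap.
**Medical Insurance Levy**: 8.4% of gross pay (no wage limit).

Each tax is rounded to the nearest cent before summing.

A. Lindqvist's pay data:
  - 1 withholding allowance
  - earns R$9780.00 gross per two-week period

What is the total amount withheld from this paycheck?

Provincial Income Tax: taxable = R$9780.00 − 1×R$222.00 = R$9558.00
  R$871.40 + 15.6% × (R$9558.00 − R$8600.00) = R$871.40 + 15.6% × R$958.00 = R$1020.85
Long-Term Care Levy: 5% × R$9780.00 = R$489.00
Health Levy: 3.14% × R$9780.00 = R$307.09
Medical Insurance Levy: 8.4% × R$9780.00 = R$821.52
Total: R$1020.85 + R$489.00 + R$307.09 + R$821.52 = R$2638.46

R$2638.46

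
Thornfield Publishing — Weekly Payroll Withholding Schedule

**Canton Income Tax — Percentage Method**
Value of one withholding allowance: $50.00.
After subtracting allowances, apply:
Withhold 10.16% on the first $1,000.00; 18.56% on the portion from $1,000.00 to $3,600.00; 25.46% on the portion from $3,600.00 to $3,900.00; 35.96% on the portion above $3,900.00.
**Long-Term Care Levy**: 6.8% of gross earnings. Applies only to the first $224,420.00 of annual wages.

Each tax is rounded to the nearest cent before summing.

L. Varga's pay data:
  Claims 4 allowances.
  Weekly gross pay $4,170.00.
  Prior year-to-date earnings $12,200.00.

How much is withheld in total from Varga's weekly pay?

$969.27

Canton Income Tax: taxable = $4,170.00 − 4×$50.00 = $3,970.00
  $660.54 + 35.96% × ($3,970.00 − $3,900.00) = $660.54 + 35.96% × $70.00 = $685.71
Long-Term Care Levy: 6.8% × $4,170.00 = $283.56
Total: $685.71 + $283.56 = $969.27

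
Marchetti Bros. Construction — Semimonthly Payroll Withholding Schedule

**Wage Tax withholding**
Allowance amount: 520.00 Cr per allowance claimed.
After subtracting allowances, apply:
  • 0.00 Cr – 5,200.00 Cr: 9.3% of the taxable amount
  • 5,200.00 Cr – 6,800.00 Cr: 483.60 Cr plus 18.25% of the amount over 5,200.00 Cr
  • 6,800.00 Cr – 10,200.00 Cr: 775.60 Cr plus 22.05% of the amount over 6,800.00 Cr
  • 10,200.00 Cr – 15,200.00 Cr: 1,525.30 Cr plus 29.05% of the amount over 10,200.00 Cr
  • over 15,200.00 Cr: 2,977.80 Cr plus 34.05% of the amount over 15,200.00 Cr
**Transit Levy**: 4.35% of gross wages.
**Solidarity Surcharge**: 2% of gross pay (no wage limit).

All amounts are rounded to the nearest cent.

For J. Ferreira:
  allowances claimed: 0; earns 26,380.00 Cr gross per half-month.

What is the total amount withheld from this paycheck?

Wage Tax: taxable = 26,380.00 Cr
  2,977.80 Cr + 34.05% × (26,380.00 Cr − 15,200.00 Cr) = 2,977.80 Cr + 34.05% × 11,180.00 Cr = 6,784.59 Cr
Transit Levy: 4.35% × 26,380.00 Cr = 1,147.53 Cr
Solidarity Surcharge: 2% × 26,380.00 Cr = 527.60 Cr
Total: 6,784.59 Cr + 1,147.53 Cr + 527.60 Cr = 8,459.72 Cr

8,459.72 Cr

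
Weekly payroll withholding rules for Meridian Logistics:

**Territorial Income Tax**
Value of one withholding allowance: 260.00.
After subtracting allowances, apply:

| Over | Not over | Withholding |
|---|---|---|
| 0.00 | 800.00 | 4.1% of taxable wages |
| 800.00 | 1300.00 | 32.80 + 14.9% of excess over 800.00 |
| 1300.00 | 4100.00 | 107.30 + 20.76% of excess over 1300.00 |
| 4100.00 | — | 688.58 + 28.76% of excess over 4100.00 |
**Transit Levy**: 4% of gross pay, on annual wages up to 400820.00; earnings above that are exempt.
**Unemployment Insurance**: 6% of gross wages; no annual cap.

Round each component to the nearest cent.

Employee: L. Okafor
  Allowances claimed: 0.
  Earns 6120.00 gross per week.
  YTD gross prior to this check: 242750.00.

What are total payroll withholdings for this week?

Territorial Income Tax: taxable = 6120.00
  688.58 + 28.76% × (6120.00 − 4100.00) = 688.58 + 28.76% × 2020.00 = 1269.53
Transit Levy: 4% × 6120.00 = 244.80
Unemployment Insurance: 6% × 6120.00 = 367.20
Total: 1269.53 + 244.80 + 367.20 = 1881.53

1881.53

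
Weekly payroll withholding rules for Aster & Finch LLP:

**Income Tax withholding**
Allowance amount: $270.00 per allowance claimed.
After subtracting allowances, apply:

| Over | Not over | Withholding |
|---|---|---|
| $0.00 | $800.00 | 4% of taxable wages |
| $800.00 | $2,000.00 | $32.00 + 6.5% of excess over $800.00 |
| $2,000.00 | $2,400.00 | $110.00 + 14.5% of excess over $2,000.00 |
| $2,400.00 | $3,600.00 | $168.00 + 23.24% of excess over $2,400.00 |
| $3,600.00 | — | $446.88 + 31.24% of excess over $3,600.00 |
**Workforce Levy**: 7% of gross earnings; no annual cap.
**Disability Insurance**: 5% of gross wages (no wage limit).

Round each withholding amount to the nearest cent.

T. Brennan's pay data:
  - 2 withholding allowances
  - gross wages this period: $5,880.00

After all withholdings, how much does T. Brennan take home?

$4,183.94

Income Tax: taxable = $5,880.00 − 2×$270.00 = $5,340.00
  $446.88 + 31.24% × ($5,340.00 − $3,600.00) = $446.88 + 31.24% × $1,740.00 = $990.46
Workforce Levy: 7% × $5,880.00 = $411.60
Disability Insurance: 5% × $5,880.00 = $294.00
Total withheld: $990.46 + $411.60 + $294.00 = $1,696.06
Net pay: $5,880.00 − $1,696.06 = $4,183.94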